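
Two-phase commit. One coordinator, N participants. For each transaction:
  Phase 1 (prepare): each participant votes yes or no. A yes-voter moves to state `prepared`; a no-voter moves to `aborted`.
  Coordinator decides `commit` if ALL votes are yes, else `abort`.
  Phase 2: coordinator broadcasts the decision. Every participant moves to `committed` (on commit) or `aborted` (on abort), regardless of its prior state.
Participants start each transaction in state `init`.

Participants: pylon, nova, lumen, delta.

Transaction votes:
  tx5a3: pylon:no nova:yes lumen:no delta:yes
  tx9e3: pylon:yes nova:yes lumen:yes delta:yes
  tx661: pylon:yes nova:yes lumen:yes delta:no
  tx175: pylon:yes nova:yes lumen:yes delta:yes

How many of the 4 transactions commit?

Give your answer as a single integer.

Answer: 2

Derivation:
tx5a3: no from pylon, lumen -> abort (commits=0)
tx9e3: all yes -> commit (commits=1)
tx661: no from delta -> abort (commits=1)
tx175: all yes -> commit (commits=2)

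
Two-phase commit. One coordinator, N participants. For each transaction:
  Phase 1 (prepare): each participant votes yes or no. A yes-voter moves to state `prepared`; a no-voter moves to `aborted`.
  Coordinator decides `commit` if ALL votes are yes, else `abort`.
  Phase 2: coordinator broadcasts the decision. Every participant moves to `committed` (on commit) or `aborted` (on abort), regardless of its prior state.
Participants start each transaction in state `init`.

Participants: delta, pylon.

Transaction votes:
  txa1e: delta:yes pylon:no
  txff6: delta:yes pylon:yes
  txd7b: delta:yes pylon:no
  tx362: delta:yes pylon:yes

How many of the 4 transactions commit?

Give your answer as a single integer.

Answer: 2

Derivation:
txa1e: no from pylon -> abort (commits=0)
txff6: all yes -> commit (commits=1)
txd7b: no from pylon -> abort (commits=1)
tx362: all yes -> commit (commits=2)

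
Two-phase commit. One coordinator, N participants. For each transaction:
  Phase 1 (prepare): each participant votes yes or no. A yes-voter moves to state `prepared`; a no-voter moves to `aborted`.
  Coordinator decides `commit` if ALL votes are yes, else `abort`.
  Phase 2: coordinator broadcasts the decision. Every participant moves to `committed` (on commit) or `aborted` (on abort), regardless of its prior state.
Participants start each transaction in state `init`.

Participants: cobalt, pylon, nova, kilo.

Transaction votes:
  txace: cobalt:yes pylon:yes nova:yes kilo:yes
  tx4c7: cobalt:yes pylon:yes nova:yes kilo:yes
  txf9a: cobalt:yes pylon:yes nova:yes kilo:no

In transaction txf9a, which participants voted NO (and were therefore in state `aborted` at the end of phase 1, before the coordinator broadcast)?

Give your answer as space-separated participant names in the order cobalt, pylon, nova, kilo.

Answer: kilo

Derivation:
Txn txf9a phase 1: cobalt yes -> prepared; pylon yes -> prepared; nova yes -> prepared; kilo no -> aborted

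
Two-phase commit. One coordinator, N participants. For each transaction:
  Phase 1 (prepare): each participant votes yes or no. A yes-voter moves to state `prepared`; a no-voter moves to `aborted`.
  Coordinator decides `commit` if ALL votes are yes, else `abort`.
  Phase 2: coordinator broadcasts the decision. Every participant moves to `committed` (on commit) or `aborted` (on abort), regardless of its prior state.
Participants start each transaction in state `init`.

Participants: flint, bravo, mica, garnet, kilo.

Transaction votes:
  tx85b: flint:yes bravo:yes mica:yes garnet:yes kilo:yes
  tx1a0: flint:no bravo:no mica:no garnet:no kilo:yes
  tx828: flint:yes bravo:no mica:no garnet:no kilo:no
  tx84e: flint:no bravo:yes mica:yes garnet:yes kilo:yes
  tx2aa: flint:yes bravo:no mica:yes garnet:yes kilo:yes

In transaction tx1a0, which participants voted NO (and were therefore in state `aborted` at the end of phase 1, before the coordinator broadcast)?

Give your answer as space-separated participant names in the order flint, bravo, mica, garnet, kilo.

Answer: flint bravo mica garnet

Derivation:
Txn tx1a0 phase 1: flint no -> aborted; bravo no -> aborted; mica no -> aborted; garnet no -> aborted; kilo yes -> prepared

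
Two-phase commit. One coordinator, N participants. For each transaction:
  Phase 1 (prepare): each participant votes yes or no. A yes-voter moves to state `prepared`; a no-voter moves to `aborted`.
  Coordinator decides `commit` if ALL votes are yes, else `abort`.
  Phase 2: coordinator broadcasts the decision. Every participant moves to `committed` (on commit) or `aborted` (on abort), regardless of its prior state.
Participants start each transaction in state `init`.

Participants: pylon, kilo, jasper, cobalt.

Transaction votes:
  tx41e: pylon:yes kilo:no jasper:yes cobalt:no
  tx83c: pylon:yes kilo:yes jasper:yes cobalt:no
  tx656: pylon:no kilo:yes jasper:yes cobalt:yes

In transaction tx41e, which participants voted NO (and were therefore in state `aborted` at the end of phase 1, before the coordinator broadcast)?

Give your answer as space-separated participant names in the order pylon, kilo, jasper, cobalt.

Answer: kilo cobalt

Derivation:
Txn tx41e phase 1: pylon yes -> prepared; kilo no -> aborted; jasper yes -> prepared; cobalt no -> aborted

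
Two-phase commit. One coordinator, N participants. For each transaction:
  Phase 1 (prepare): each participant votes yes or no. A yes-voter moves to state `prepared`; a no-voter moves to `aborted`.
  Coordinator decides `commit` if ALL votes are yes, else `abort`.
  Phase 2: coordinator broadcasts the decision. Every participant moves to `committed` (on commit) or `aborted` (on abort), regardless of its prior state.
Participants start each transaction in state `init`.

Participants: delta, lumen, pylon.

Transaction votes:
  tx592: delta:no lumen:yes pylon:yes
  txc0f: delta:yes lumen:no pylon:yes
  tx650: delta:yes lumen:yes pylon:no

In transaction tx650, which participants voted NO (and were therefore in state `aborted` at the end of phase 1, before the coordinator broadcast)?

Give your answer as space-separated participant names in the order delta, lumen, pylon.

Txn tx650 phase 1: delta yes -> prepared; lumen yes -> prepared; pylon no -> aborted

Answer: pylon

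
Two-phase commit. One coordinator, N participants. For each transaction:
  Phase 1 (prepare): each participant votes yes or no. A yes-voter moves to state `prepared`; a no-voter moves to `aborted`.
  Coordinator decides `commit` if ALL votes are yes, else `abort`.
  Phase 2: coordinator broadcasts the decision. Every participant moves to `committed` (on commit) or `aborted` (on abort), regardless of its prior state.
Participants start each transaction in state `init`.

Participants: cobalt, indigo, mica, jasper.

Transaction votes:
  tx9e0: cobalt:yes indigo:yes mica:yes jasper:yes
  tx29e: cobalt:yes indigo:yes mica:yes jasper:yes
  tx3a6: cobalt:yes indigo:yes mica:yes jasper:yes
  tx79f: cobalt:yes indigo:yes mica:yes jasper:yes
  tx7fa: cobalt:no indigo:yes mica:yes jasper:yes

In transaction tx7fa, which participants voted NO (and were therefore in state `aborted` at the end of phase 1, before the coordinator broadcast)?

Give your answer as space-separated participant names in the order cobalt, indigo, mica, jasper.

Txn tx7fa phase 1: cobalt no -> aborted; indigo yes -> prepared; mica yes -> prepared; jasper yes -> prepared

Answer: cobalt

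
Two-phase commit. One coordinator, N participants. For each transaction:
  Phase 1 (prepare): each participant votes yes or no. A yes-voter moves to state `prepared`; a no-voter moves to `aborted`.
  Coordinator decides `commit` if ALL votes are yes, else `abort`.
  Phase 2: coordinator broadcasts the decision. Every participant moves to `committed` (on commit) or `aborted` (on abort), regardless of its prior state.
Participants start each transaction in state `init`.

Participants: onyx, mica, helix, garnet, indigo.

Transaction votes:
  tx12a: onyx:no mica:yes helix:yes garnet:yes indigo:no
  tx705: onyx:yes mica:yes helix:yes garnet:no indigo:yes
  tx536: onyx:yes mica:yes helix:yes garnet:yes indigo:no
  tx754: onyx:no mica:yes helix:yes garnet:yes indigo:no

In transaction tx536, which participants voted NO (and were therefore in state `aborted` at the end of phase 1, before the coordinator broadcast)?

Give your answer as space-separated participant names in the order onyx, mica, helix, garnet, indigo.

Answer: indigo

Derivation:
Txn tx536 phase 1: onyx yes -> prepared; mica yes -> prepared; helix yes -> prepared; garnet yes -> prepared; indigo no -> aborted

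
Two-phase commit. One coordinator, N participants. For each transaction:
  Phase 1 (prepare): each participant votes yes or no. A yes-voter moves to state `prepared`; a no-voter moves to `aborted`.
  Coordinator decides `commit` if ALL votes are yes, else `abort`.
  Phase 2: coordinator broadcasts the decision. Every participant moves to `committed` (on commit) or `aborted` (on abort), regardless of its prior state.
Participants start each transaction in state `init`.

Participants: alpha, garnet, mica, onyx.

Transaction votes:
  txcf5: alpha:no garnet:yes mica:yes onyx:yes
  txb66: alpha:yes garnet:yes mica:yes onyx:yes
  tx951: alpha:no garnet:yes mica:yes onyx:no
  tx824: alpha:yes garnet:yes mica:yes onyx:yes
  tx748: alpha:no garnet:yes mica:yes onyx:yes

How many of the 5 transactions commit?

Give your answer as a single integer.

txcf5: no from alpha -> abort (commits=0)
txb66: all yes -> commit (commits=1)
tx951: no from alpha, onyx -> abort (commits=1)
tx824: all yes -> commit (commits=2)
tx748: no from alpha -> abort (commits=2)

Answer: 2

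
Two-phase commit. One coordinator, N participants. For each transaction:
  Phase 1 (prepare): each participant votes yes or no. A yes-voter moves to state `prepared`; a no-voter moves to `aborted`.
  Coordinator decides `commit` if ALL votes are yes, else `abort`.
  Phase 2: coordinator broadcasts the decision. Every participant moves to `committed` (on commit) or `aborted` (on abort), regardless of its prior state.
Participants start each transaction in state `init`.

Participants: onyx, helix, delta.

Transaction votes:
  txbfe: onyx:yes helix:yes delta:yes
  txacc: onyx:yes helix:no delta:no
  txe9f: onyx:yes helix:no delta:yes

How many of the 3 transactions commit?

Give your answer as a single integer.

Answer: 1

Derivation:
txbfe: all yes -> commit (commits=1)
txacc: no from helix, delta -> abort (commits=1)
txe9f: no from helix -> abort (commits=1)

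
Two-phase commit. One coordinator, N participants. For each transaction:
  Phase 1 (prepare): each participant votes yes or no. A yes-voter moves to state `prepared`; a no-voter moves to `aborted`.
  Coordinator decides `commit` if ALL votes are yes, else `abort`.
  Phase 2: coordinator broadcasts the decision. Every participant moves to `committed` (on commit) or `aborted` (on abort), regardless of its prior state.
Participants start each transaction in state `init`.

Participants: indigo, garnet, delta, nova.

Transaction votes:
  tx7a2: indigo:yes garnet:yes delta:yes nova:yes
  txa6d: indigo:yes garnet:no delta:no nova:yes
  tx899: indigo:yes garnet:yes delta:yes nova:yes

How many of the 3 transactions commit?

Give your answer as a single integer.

Answer: 2

Derivation:
tx7a2: all yes -> commit (commits=1)
txa6d: no from garnet, delta -> abort (commits=1)
tx899: all yes -> commit (commits=2)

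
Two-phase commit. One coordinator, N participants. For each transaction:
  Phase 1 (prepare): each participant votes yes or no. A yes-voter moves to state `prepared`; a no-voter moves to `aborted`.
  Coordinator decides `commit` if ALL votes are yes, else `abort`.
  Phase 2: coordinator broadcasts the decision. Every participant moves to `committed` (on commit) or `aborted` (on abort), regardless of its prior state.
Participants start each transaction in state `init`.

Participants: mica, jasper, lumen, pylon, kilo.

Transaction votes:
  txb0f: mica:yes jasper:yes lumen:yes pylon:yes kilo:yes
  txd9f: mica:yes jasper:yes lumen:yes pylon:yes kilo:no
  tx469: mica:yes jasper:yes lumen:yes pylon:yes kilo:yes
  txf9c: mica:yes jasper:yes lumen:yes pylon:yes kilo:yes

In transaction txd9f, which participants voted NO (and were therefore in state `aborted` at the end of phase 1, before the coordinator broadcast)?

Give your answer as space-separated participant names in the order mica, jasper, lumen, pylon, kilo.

Answer: kilo

Derivation:
Txn txd9f phase 1: mica yes -> prepared; jasper yes -> prepared; lumen yes -> prepared; pylon yes -> prepared; kilo no -> aborted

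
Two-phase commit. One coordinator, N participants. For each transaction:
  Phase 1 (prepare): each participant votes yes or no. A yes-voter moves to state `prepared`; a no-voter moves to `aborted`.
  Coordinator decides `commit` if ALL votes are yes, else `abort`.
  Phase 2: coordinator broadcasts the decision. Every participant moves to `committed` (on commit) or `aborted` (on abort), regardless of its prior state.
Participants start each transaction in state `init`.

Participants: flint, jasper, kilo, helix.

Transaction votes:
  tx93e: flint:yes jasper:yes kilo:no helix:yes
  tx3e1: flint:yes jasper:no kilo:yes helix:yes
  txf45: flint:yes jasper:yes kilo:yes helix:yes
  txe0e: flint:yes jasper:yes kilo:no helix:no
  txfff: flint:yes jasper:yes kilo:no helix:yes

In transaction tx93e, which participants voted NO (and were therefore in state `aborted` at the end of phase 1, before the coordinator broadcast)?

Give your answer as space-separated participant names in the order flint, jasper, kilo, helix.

Txn tx93e phase 1: flint yes -> prepared; jasper yes -> prepared; kilo no -> aborted; helix yes -> prepared

Answer: kilo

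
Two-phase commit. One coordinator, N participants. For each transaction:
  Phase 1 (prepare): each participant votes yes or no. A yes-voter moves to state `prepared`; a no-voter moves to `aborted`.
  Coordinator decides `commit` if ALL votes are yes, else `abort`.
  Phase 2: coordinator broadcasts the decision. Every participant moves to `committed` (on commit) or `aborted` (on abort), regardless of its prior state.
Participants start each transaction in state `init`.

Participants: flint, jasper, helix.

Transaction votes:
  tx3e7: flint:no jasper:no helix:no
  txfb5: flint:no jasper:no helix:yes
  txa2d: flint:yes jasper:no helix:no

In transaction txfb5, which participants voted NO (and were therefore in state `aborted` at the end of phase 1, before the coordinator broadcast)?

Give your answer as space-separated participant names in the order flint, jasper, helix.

Answer: flint jasper

Derivation:
Txn txfb5 phase 1: flint no -> aborted; jasper no -> aborted; helix yes -> prepared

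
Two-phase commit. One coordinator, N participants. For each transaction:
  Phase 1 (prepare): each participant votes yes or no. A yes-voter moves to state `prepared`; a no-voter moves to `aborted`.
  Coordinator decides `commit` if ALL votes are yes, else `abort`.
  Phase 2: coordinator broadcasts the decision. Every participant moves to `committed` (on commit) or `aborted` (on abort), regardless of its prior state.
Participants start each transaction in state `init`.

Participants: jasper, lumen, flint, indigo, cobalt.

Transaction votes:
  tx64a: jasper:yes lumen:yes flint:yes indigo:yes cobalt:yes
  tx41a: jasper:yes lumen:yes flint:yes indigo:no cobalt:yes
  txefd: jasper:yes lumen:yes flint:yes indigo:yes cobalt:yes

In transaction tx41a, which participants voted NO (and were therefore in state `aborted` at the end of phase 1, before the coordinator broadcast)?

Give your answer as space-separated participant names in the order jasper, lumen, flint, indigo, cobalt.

Answer: indigo

Derivation:
Txn tx41a phase 1: jasper yes -> prepared; lumen yes -> prepared; flint yes -> prepared; indigo no -> aborted; cobalt yes -> prepared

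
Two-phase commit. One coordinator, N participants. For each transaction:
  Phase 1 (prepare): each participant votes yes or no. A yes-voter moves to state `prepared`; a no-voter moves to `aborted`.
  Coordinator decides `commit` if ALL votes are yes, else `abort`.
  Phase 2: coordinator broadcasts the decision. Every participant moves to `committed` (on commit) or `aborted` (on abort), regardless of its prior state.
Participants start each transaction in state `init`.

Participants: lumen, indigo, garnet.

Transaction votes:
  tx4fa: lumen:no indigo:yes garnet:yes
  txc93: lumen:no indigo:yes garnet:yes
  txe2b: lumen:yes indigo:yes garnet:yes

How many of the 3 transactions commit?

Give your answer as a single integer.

tx4fa: no from lumen -> abort (commits=0)
txc93: no from lumen -> abort (commits=0)
txe2b: all yes -> commit (commits=1)

Answer: 1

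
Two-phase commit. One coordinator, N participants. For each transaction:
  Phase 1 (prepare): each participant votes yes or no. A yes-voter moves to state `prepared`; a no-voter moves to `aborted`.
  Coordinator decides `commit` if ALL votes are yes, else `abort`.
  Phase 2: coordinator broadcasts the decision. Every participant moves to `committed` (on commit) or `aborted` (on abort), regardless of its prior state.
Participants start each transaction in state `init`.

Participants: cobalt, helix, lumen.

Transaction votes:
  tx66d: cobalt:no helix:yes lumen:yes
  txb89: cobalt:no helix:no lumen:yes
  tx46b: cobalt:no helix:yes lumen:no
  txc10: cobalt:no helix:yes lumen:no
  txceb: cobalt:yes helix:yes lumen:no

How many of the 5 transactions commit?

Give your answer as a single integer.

tx66d: no from cobalt -> abort (commits=0)
txb89: no from cobalt, helix -> abort (commits=0)
tx46b: no from cobalt, lumen -> abort (commits=0)
txc10: no from cobalt, lumen -> abort (commits=0)
txceb: no from lumen -> abort (commits=0)

Answer: 0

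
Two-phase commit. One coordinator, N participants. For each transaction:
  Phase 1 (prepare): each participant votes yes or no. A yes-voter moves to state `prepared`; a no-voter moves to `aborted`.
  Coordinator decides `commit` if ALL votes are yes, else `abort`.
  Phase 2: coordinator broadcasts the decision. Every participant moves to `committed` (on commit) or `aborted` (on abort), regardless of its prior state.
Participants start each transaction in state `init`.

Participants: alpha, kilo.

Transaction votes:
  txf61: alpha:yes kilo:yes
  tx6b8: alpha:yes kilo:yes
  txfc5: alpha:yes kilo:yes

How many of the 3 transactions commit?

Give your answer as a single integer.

txf61: all yes -> commit (commits=1)
tx6b8: all yes -> commit (commits=2)
txfc5: all yes -> commit (commits=3)

Answer: 3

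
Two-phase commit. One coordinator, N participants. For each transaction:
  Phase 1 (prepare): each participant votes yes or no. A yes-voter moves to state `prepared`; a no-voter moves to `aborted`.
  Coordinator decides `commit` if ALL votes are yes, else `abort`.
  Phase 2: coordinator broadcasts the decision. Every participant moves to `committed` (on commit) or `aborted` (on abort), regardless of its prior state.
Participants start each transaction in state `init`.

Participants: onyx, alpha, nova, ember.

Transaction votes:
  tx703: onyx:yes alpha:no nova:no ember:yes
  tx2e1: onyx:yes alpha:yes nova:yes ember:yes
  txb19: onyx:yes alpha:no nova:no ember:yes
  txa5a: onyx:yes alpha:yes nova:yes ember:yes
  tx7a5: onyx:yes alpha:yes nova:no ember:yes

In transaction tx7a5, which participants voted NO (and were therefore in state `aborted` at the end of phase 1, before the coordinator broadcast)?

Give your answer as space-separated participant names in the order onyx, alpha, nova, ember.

Answer: nova

Derivation:
Txn tx7a5 phase 1: onyx yes -> prepared; alpha yes -> prepared; nova no -> aborted; ember yes -> prepared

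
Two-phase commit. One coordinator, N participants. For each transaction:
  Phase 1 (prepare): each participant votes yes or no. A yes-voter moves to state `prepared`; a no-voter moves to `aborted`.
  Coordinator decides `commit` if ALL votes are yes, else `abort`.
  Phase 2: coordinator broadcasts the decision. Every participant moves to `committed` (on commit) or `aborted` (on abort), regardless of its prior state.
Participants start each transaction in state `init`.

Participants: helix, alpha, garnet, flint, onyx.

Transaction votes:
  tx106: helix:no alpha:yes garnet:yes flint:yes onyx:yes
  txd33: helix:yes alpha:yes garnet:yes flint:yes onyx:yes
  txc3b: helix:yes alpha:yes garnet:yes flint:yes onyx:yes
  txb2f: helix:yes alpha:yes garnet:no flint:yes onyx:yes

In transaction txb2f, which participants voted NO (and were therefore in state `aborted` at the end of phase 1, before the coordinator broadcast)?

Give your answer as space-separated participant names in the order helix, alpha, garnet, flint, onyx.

Txn txb2f phase 1: helix yes -> prepared; alpha yes -> prepared; garnet no -> aborted; flint yes -> prepared; onyx yes -> prepared

Answer: garnet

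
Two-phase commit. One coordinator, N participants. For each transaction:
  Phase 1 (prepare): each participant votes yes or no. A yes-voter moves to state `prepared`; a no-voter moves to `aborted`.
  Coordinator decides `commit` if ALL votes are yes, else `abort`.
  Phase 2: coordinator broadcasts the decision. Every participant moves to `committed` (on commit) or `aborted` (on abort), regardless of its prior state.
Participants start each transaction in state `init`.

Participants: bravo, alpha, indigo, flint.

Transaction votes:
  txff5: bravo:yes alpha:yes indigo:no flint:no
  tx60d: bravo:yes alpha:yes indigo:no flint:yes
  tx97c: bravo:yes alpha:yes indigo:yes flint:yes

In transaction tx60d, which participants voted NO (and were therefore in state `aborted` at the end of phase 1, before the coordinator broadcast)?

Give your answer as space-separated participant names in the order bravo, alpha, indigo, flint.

Answer: indigo

Derivation:
Txn tx60d phase 1: bravo yes -> prepared; alpha yes -> prepared; indigo no -> aborted; flint yes -> prepared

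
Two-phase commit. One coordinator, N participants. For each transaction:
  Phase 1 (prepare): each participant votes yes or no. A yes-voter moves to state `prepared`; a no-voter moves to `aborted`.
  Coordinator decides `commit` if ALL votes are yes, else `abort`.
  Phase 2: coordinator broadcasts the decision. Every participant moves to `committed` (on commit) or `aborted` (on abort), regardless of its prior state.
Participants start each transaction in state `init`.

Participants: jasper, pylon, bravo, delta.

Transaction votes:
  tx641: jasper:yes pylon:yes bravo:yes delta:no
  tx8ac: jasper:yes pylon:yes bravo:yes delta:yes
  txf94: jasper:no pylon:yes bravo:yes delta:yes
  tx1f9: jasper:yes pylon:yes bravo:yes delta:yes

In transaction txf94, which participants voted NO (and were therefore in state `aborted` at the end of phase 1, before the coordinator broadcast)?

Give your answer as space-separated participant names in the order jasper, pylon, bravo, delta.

Txn txf94 phase 1: jasper no -> aborted; pylon yes -> prepared; bravo yes -> prepared; delta yes -> prepared

Answer: jasper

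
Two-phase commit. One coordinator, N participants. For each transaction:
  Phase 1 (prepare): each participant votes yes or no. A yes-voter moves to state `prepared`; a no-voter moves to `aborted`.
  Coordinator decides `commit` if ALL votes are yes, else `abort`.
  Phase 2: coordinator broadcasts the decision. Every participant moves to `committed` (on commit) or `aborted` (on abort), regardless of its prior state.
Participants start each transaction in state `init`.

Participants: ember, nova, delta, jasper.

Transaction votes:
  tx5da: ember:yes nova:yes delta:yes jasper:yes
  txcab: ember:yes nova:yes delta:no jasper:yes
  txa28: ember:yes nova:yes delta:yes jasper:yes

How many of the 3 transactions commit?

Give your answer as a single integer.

Answer: 2

Derivation:
tx5da: all yes -> commit (commits=1)
txcab: no from delta -> abort (commits=1)
txa28: all yes -> commit (commits=2)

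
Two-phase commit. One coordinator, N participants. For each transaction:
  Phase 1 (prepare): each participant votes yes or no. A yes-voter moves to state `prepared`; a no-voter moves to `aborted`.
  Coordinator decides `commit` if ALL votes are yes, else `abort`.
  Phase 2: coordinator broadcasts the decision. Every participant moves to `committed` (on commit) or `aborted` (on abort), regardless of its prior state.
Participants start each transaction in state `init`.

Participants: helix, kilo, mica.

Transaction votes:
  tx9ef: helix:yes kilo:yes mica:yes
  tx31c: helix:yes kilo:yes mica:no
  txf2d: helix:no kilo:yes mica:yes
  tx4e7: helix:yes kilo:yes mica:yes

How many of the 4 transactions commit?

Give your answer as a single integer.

tx9ef: all yes -> commit (commits=1)
tx31c: no from mica -> abort (commits=1)
txf2d: no from helix -> abort (commits=1)
tx4e7: all yes -> commit (commits=2)

Answer: 2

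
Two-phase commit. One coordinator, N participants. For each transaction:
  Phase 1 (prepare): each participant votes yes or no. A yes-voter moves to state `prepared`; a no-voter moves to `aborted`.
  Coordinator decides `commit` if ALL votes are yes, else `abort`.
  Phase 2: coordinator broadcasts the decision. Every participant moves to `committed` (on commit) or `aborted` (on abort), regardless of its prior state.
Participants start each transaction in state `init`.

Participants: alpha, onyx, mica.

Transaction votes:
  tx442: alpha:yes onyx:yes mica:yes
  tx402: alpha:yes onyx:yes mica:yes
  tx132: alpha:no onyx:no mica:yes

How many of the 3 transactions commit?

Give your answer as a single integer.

tx442: all yes -> commit (commits=1)
tx402: all yes -> commit (commits=2)
tx132: no from alpha, onyx -> abort (commits=2)

Answer: 2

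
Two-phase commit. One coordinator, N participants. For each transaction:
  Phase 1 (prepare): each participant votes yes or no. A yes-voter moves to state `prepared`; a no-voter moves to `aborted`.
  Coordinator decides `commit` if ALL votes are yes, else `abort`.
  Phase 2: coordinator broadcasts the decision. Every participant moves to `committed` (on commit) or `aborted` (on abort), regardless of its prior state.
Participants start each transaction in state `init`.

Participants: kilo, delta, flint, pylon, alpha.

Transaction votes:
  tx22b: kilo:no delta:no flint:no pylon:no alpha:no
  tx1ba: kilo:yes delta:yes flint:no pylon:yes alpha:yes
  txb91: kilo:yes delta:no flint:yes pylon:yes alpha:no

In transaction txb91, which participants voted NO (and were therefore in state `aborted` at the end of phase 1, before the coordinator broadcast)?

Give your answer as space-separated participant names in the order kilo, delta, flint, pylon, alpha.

Answer: delta alpha

Derivation:
Txn txb91 phase 1: kilo yes -> prepared; delta no -> aborted; flint yes -> prepared; pylon yes -> prepared; alpha no -> aborted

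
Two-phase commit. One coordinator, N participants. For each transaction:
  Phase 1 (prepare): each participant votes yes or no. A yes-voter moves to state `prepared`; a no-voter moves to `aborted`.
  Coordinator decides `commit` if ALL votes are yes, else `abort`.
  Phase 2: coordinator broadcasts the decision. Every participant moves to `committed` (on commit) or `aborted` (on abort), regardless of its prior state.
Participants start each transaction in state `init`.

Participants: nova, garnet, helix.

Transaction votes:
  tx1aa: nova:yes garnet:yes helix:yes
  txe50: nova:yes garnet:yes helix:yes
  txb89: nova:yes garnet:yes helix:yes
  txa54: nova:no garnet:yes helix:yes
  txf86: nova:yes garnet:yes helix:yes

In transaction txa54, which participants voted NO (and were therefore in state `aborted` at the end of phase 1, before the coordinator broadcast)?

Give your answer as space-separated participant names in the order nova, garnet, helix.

Txn txa54 phase 1: nova no -> aborted; garnet yes -> prepared; helix yes -> prepared

Answer: nova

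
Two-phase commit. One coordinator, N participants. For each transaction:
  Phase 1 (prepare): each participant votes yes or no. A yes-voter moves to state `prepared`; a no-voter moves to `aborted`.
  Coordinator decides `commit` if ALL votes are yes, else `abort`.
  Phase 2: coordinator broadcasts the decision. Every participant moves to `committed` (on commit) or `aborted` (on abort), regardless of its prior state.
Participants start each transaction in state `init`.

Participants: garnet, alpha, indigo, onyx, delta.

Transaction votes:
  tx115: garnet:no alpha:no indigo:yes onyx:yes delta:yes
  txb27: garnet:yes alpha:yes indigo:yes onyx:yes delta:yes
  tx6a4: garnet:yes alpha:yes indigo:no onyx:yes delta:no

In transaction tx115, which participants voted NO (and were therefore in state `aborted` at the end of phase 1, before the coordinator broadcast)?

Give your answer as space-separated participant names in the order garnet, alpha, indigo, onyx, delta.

Txn tx115 phase 1: garnet no -> aborted; alpha no -> aborted; indigo yes -> prepared; onyx yes -> prepared; delta yes -> prepared

Answer: garnet alpha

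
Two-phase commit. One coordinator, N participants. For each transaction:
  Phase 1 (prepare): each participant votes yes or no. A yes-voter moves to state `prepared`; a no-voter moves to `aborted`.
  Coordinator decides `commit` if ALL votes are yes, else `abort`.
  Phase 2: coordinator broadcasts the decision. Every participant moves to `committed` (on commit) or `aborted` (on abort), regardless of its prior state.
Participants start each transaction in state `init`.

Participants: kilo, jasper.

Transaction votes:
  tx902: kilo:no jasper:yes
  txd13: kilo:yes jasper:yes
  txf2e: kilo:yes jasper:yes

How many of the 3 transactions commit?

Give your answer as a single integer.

Answer: 2

Derivation:
tx902: no from kilo -> abort (commits=0)
txd13: all yes -> commit (commits=1)
txf2e: all yes -> commit (commits=2)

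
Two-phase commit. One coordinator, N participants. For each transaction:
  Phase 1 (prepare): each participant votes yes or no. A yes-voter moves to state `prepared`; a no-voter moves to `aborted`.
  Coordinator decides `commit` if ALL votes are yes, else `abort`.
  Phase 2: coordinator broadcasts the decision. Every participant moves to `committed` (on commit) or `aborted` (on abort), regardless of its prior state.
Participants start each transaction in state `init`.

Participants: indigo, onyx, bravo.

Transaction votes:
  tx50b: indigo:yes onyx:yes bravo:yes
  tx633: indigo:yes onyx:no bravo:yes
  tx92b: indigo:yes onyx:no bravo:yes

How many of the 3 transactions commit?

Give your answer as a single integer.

tx50b: all yes -> commit (commits=1)
tx633: no from onyx -> abort (commits=1)
tx92b: no from onyx -> abort (commits=1)

Answer: 1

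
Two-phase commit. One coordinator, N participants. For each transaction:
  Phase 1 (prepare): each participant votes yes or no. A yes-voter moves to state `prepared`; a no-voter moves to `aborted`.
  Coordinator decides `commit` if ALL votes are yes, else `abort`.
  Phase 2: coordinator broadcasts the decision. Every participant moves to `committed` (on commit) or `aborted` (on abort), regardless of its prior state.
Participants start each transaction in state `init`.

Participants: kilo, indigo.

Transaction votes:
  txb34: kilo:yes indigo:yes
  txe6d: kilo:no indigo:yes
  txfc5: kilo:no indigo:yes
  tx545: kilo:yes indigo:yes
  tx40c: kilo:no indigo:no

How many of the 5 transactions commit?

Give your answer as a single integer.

Answer: 2

Derivation:
txb34: all yes -> commit (commits=1)
txe6d: no from kilo -> abort (commits=1)
txfc5: no from kilo -> abort (commits=1)
tx545: all yes -> commit (commits=2)
tx40c: no from kilo, indigo -> abort (commits=2)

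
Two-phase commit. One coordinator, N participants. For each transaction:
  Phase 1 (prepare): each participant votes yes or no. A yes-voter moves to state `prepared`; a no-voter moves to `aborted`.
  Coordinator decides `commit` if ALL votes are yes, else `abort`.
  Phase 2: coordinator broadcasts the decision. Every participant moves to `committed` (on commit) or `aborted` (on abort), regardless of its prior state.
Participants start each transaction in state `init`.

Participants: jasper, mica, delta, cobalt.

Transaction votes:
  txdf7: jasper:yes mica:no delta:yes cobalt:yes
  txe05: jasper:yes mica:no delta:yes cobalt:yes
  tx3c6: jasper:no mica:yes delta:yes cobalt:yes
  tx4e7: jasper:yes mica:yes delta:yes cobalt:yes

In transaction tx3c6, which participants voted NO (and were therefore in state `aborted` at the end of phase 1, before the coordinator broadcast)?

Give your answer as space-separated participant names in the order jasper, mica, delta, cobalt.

Answer: jasper

Derivation:
Txn tx3c6 phase 1: jasper no -> aborted; mica yes -> prepared; delta yes -> prepared; cobalt yes -> prepared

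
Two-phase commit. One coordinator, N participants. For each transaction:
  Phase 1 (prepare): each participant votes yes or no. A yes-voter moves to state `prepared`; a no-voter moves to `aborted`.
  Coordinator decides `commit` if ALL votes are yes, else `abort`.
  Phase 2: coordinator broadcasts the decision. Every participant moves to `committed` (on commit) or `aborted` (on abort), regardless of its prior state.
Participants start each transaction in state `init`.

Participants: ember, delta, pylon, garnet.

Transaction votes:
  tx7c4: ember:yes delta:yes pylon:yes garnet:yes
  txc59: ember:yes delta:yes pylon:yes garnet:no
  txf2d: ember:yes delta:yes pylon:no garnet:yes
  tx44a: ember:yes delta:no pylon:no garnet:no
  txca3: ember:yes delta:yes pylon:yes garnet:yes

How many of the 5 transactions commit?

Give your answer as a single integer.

Answer: 2

Derivation:
tx7c4: all yes -> commit (commits=1)
txc59: no from garnet -> abort (commits=1)
txf2d: no from pylon -> abort (commits=1)
tx44a: no from delta, pylon, garnet -> abort (commits=1)
txca3: all yes -> commit (commits=2)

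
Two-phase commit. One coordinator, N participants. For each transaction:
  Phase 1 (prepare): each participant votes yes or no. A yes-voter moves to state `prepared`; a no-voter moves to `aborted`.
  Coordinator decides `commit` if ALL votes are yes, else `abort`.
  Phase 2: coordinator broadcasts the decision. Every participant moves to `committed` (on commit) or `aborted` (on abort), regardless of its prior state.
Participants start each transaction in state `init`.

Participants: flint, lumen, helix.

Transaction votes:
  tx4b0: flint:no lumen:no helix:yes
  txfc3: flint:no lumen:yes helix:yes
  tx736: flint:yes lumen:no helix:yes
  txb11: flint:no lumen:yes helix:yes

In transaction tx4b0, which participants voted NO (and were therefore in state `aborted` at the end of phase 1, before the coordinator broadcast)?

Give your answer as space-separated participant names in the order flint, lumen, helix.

Answer: flint lumen

Derivation:
Txn tx4b0 phase 1: flint no -> aborted; lumen no -> aborted; helix yes -> prepared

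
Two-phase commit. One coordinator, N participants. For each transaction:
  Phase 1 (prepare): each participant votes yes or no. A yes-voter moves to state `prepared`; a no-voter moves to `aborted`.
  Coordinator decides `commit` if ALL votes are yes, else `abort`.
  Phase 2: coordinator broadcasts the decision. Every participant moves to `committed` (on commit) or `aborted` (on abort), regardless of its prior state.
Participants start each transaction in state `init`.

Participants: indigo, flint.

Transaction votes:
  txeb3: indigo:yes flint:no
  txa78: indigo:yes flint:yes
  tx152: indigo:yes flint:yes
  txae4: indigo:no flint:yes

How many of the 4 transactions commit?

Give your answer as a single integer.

Answer: 2

Derivation:
txeb3: no from flint -> abort (commits=0)
txa78: all yes -> commit (commits=1)
tx152: all yes -> commit (commits=2)
txae4: no from indigo -> abort (commits=2)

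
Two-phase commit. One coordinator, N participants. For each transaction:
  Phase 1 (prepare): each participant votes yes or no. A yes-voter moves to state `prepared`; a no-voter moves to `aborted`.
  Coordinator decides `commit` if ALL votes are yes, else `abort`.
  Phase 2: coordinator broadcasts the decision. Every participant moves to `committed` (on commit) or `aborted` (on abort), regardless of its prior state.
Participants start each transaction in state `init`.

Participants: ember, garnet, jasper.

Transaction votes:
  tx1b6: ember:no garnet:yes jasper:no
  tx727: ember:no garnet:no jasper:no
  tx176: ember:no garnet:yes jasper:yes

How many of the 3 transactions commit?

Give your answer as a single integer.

Answer: 0

Derivation:
tx1b6: no from ember, jasper -> abort (commits=0)
tx727: no from ember, garnet, jasper -> abort (commits=0)
tx176: no from ember -> abort (commits=0)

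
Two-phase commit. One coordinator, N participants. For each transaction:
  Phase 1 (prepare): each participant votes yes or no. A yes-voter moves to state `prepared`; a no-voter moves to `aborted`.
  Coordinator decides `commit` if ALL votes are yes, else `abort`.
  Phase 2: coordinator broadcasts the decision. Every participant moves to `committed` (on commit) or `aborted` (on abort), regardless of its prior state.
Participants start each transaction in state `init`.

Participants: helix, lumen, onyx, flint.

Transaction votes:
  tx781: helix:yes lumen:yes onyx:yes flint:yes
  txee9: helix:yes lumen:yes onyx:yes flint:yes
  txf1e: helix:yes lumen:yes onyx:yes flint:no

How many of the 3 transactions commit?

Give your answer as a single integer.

tx781: all yes -> commit (commits=1)
txee9: all yes -> commit (commits=2)
txf1e: no from flint -> abort (commits=2)

Answer: 2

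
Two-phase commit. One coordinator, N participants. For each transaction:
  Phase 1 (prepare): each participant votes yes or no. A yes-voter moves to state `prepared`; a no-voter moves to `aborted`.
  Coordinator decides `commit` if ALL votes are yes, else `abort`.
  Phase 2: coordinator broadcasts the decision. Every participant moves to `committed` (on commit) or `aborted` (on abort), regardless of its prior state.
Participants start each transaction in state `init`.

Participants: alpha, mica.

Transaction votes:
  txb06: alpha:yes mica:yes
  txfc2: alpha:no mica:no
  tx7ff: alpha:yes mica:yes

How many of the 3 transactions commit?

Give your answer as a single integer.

txb06: all yes -> commit (commits=1)
txfc2: no from alpha, mica -> abort (commits=1)
tx7ff: all yes -> commit (commits=2)

Answer: 2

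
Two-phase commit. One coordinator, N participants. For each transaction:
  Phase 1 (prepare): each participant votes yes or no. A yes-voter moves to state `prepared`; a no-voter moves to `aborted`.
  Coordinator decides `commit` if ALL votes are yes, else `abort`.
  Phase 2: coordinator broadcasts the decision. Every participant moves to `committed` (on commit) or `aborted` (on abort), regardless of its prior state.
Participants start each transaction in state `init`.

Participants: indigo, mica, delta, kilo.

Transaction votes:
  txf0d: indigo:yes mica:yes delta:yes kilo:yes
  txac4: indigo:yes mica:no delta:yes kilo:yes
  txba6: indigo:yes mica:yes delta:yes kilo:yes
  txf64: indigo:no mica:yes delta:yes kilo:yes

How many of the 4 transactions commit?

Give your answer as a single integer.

txf0d: all yes -> commit (commits=1)
txac4: no from mica -> abort (commits=1)
txba6: all yes -> commit (commits=2)
txf64: no from indigo -> abort (commits=2)

Answer: 2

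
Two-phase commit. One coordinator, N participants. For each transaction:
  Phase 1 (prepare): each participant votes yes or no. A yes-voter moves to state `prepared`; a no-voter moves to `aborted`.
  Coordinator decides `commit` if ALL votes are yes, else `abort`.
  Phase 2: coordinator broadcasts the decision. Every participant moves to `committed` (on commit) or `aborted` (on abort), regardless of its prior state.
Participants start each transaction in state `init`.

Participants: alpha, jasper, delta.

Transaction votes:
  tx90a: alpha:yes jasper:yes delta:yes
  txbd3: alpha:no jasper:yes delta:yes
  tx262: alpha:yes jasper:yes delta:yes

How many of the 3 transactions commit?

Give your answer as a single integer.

Answer: 2

Derivation:
tx90a: all yes -> commit (commits=1)
txbd3: no from alpha -> abort (commits=1)
tx262: all yes -> commit (commits=2)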